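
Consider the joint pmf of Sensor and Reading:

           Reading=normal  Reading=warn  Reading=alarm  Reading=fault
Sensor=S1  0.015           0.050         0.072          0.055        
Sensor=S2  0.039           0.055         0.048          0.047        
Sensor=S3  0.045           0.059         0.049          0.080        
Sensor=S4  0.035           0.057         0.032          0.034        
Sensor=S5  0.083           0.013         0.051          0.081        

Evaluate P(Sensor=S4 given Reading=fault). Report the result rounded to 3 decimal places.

P(Reading=fault) = 0.055 + 0.047 + 0.080 + 0.034 + 0.081 = 0.297.
P(Sensor=S4 | Reading=fault) = 0.034/0.297 = 0.114.

0.114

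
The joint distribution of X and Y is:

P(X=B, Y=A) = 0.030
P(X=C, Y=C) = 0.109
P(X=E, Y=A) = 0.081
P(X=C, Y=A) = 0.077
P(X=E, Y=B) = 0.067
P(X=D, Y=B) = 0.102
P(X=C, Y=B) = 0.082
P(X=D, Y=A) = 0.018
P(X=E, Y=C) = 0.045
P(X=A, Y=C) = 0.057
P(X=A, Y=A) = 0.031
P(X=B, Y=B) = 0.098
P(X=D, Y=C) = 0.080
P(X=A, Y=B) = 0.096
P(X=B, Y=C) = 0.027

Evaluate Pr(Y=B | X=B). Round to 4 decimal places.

0.6323

P(X=B) = 0.030 + 0.098 + 0.027 = 0.155.
P(Y=B | X=B) = 0.098/0.155 = 0.6323.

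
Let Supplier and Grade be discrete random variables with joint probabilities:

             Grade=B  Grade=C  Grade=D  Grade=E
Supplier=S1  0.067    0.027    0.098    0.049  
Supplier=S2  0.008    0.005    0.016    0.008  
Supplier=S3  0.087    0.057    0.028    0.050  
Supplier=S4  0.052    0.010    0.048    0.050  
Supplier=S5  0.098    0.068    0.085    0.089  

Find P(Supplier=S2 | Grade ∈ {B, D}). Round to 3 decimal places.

P(Grade=B) = 0.067 + 0.008 + 0.087 + 0.052 + 0.098 = 0.312.
P(Grade=D) = 0.098 + 0.016 + 0.028 + 0.048 + 0.085 = 0.275.
P(Grade ∈ {B, D}) = 0.312 + 0.275 = 0.587; P(Supplier=S2, Grade ∈ {B, D}) = 0.008 + 0.016 = 0.024.
P(Supplier=S2 | Grade ∈ {B, D}) = 0.024/0.587 = 0.041.

0.041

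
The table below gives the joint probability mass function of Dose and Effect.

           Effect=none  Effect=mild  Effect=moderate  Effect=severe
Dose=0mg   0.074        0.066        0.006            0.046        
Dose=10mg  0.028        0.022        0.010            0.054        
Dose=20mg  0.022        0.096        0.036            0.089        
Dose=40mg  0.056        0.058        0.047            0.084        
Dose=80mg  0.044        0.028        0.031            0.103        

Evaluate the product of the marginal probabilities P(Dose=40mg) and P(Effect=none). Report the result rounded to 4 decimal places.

0.0549

P(Dose=40mg) = 0.056 + 0.058 + 0.047 + 0.084 = 0.245.
P(Effect=none) = 0.074 + 0.028 + 0.022 + 0.056 + 0.044 = 0.224.
Product: 0.245 × 0.224 = 0.0549.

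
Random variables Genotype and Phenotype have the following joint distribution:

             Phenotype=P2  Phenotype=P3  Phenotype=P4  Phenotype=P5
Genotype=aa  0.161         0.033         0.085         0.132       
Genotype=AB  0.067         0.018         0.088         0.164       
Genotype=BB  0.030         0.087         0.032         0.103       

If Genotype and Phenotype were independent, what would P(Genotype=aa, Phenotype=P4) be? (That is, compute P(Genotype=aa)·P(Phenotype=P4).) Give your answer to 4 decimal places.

P(Genotype=aa) = 0.161 + 0.033 + 0.085 + 0.132 = 0.411.
P(Phenotype=P4) = 0.085 + 0.088 + 0.032 = 0.205.
Product: 0.411 × 0.205 = 0.0843.

0.0843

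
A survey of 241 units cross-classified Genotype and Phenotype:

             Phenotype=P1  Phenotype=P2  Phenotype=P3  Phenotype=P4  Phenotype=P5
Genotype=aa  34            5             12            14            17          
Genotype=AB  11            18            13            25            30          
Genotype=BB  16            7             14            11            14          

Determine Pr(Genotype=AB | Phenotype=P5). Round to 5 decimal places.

Total with Phenotype=P5: 17 + 30 + 14 = 61.
P(Genotype=AB | Phenotype=P5) = 30/61 = 0.49180.

0.49180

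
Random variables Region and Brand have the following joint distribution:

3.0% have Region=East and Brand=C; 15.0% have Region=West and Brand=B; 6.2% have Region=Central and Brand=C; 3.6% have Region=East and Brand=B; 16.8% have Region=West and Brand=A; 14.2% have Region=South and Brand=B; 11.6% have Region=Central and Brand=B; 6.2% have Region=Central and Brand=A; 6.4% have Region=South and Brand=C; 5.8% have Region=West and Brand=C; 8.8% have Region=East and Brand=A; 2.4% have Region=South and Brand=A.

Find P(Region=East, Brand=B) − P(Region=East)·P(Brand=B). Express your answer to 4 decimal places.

-0.0324

P(Region=East) = 0.088 + 0.036 + 0.030 = 0.154.
P(Brand=B) = 0.142 + 0.036 + 0.150 + 0.116 = 0.444.
P(Region=East, Brand=B) − P(Region=East)P(Brand=B) = 0.036 − 0.154×0.444 = -0.0324.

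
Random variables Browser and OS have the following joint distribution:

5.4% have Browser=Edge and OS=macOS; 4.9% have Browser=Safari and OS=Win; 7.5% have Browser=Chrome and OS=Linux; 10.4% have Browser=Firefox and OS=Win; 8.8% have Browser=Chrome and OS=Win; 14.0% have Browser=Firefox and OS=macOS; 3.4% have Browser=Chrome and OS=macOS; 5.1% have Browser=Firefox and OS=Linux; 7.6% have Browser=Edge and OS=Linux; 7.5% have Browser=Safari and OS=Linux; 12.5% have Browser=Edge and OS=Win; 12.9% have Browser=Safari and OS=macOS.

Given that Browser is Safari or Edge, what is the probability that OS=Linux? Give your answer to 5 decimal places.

P(Browser=Safari) = 0.049 + 0.129 + 0.075 = 0.253.
P(Browser=Edge) = 0.125 + 0.054 + 0.076 = 0.255.
P(Browser ∈ {Safari, Edge}) = 0.253 + 0.255 = 0.508; P(OS=Linux, Browser ∈ {Safari, Edge}) = 0.075 + 0.076 = 0.151.
P(OS=Linux | Browser ∈ {Safari, Edge}) = 0.151/0.508 = 0.29724.

0.29724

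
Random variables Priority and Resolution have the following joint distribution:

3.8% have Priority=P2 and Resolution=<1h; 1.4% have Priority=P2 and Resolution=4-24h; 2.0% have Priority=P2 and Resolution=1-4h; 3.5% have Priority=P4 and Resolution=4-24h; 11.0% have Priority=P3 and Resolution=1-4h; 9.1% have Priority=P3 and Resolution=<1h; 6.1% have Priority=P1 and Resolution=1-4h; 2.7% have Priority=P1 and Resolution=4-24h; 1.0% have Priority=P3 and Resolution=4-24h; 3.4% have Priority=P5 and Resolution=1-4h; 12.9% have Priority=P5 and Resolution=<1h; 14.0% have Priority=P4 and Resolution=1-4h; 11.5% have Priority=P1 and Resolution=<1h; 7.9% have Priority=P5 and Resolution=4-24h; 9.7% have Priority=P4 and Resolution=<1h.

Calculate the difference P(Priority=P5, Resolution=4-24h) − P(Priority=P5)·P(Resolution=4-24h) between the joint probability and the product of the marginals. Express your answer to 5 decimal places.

P(Priority=P5) = 0.129 + 0.034 + 0.079 = 0.242.
P(Resolution=4-24h) = 0.027 + 0.014 + 0.010 + 0.035 + 0.079 = 0.165.
P(Priority=P5, Resolution=4-24h) − P(Priority=P5)P(Resolution=4-24h) = 0.079 − 0.242×0.165 = 0.03907.

0.03907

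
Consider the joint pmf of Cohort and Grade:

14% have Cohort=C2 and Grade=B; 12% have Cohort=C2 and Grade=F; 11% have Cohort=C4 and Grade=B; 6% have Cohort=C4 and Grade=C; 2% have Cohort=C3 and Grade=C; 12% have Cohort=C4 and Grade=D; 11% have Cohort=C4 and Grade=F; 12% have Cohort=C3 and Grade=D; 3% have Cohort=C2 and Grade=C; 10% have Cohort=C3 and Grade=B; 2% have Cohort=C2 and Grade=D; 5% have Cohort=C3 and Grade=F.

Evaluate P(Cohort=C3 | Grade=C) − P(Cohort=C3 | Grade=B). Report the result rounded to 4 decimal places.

-0.1039

P(Grade=C) = 0.03 + 0.02 + 0.06 = 0.11; P(Cohort=C3 | Grade=C) = 0.02/0.11 = 0.18182.
P(Grade=B) = 0.14 + 0.10 + 0.11 = 0.35; P(Cohort=C3 | Grade=B) = 0.10/0.35 = 0.28571.
Difference = -0.1039.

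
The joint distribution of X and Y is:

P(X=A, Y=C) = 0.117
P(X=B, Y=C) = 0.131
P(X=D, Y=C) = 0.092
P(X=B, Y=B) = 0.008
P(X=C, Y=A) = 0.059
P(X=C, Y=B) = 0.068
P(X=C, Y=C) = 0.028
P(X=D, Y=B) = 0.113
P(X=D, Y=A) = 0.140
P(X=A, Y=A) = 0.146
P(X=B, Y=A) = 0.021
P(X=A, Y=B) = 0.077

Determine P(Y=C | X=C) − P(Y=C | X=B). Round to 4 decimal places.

P(X=C) = 0.059 + 0.068 + 0.028 = 0.155; P(Y=C | X=C) = 0.028/0.155 = 0.18065.
P(X=B) = 0.021 + 0.008 + 0.131 = 0.160; P(Y=C | X=B) = 0.131/0.160 = 0.81875.
Difference = -0.6381.

-0.6381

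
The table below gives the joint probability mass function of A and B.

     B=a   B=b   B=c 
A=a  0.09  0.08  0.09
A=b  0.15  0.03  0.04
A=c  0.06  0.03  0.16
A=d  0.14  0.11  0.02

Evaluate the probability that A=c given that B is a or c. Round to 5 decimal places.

P(B=a) = 0.09 + 0.15 + 0.06 + 0.14 = 0.44.
P(B=c) = 0.09 + 0.04 + 0.16 + 0.02 = 0.31.
P(B ∈ {a, c}) = 0.44 + 0.31 = 0.75; P(A=c, B ∈ {a, c}) = 0.06 + 0.16 = 0.22.
P(A=c | B ∈ {a, c}) = 0.22/0.75 = 0.29333.

0.29333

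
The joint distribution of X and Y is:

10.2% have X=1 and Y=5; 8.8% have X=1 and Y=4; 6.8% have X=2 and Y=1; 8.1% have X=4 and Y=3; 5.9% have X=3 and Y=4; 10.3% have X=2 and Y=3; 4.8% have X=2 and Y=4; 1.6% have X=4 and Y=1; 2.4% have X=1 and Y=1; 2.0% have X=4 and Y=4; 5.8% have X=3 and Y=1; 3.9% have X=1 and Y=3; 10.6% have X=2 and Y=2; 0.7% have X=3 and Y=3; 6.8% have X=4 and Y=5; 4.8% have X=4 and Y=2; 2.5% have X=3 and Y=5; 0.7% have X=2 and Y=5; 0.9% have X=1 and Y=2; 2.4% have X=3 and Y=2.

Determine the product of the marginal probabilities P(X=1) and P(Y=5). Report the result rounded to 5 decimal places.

0.05292

P(X=1) = 0.024 + 0.009 + 0.039 + 0.088 + 0.102 = 0.262.
P(Y=5) = 0.102 + 0.007 + 0.025 + 0.068 = 0.202.
Product: 0.262 × 0.202 = 0.05292.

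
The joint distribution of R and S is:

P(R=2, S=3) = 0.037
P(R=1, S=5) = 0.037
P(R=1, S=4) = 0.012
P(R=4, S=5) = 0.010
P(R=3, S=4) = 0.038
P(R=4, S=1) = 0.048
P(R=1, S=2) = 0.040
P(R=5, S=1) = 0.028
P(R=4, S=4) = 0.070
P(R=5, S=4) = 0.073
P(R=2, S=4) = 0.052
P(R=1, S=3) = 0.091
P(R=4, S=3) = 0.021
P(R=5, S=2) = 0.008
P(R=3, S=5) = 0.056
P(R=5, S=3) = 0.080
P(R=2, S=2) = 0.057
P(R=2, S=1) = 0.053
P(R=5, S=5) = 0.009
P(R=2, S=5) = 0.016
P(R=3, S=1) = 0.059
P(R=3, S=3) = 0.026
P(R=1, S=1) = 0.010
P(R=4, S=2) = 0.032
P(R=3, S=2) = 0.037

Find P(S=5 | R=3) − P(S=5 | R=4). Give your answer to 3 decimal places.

P(R=3) = 0.059 + 0.037 + 0.026 + 0.038 + 0.056 = 0.216; P(S=5 | R=3) = 0.056/0.216 = 0.2593.
P(R=4) = 0.048 + 0.032 + 0.021 + 0.070 + 0.010 = 0.181; P(S=5 | R=4) = 0.010/0.181 = 0.0552.
Difference = 0.204.

0.204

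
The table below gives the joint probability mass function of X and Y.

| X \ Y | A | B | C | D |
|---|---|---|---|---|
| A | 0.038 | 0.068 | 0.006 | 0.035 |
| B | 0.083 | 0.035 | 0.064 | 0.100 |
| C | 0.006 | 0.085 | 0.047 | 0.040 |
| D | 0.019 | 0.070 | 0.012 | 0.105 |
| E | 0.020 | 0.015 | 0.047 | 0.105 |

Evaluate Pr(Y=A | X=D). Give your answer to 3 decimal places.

P(X=D) = 0.019 + 0.070 + 0.012 + 0.105 = 0.206.
P(Y=A | X=D) = 0.019/0.206 = 0.092.

0.092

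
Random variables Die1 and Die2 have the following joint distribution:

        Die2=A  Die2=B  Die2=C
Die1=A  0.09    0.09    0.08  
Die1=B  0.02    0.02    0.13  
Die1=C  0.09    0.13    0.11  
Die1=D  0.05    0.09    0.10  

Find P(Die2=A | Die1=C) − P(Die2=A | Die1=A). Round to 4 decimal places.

-0.0734

P(Die1=C) = 0.09 + 0.13 + 0.11 = 0.33; P(Die2=A | Die1=C) = 0.09/0.33 = 0.27273.
P(Die1=A) = 0.09 + 0.09 + 0.08 = 0.26; P(Die2=A | Die1=A) = 0.09/0.26 = 0.34615.
Difference = -0.0734.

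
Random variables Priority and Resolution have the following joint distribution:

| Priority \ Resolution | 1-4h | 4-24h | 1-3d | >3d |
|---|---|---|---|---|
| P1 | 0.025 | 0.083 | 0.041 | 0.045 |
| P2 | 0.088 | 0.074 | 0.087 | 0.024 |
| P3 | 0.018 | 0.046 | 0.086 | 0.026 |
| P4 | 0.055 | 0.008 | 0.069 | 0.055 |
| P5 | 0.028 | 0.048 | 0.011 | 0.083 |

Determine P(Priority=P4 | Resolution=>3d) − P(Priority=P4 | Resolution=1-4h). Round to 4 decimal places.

-0.0210

P(Resolution=>3d) = 0.045 + 0.024 + 0.026 + 0.055 + 0.083 = 0.233; P(Priority=P4 | Resolution=>3d) = 0.055/0.233 = 0.23605.
P(Resolution=1-4h) = 0.025 + 0.088 + 0.018 + 0.055 + 0.028 = 0.214; P(Priority=P4 | Resolution=1-4h) = 0.055/0.214 = 0.25701.
Difference = -0.0210.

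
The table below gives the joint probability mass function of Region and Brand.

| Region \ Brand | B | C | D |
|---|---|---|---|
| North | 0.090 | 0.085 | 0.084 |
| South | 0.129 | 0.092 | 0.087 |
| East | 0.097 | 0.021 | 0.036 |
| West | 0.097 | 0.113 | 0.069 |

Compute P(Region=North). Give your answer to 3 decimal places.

0.259

P(Region=North) = 0.090 + 0.085 + 0.084 = 0.259.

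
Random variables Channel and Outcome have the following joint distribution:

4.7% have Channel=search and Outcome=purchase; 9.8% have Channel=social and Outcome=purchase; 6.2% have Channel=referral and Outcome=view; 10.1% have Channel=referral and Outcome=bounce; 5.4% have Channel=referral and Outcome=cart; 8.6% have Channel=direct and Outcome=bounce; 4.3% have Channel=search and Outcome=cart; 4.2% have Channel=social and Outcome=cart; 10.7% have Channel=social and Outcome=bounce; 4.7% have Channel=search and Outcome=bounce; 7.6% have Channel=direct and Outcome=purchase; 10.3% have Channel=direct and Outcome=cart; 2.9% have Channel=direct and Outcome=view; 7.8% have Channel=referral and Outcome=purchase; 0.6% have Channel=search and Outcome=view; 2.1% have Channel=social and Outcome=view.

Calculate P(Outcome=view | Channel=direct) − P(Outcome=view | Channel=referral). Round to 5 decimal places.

-0.11153

P(Channel=direct) = 0.086 + 0.029 + 0.103 + 0.076 = 0.294; P(Outcome=view | Channel=direct) = 0.029/0.294 = 0.098639.
P(Channel=referral) = 0.101 + 0.062 + 0.054 + 0.078 = 0.295; P(Outcome=view | Channel=referral) = 0.062/0.295 = 0.210169.
Difference = -0.11153.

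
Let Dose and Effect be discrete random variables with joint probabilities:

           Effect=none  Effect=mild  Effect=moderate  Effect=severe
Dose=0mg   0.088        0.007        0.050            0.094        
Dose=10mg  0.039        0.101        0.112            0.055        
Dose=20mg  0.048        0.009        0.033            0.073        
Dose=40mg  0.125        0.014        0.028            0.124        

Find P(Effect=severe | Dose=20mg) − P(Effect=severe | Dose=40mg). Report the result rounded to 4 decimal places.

0.0217

P(Dose=20mg) = 0.048 + 0.009 + 0.033 + 0.073 = 0.163; P(Effect=severe | Dose=20mg) = 0.073/0.163 = 0.44785.
P(Dose=40mg) = 0.125 + 0.014 + 0.028 + 0.124 = 0.291; P(Effect=severe | Dose=40mg) = 0.124/0.291 = 0.42612.
Difference = 0.0217.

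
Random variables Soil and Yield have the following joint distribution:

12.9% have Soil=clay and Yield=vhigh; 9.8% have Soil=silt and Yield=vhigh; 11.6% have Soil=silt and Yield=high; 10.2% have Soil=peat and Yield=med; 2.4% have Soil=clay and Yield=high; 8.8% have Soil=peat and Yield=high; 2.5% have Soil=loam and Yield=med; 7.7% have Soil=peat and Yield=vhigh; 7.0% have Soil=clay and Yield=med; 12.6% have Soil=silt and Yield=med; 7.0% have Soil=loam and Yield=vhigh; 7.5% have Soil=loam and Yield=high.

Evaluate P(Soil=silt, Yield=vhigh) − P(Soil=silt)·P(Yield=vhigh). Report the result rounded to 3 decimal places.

-0.029

P(Soil=silt) = 0.126 + 0.116 + 0.098 = 0.340.
P(Yield=vhigh) = 0.070 + 0.129 + 0.098 + 0.077 = 0.374.
P(Soil=silt, Yield=vhigh) − P(Soil=silt)P(Yield=vhigh) = 0.098 − 0.340×0.374 = -0.029.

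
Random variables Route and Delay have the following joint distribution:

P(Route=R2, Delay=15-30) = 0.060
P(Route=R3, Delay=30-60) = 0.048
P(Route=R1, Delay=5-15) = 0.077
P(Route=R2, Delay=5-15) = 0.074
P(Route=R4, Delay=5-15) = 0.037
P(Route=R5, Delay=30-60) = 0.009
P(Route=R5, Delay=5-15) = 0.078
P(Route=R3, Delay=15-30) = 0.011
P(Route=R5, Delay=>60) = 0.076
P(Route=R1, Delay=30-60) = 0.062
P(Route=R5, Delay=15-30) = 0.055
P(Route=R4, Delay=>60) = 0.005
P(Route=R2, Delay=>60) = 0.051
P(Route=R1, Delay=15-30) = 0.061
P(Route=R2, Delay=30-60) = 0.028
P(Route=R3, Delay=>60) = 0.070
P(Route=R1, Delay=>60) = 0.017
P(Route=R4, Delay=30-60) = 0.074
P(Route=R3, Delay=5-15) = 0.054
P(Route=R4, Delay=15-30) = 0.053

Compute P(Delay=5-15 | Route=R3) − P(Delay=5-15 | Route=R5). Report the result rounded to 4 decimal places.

-0.0627

P(Route=R3) = 0.054 + 0.011 + 0.048 + 0.070 = 0.183; P(Delay=5-15 | Route=R3) = 0.054/0.183 = 0.29508.
P(Route=R5) = 0.078 + 0.055 + 0.009 + 0.076 = 0.218; P(Delay=5-15 | Route=R5) = 0.078/0.218 = 0.35780.
Difference = -0.0627.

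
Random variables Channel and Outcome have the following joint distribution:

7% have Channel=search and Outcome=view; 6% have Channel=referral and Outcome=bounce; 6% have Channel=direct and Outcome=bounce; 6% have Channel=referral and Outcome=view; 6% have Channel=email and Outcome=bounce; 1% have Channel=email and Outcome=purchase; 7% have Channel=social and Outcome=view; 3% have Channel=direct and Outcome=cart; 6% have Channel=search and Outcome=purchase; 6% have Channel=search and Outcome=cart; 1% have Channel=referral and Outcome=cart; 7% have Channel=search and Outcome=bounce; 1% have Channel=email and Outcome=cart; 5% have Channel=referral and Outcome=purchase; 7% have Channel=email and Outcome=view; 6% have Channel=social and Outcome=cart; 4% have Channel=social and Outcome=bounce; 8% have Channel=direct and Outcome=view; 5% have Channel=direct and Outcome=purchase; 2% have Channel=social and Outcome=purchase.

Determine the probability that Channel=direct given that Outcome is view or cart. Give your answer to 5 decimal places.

0.21154

P(Outcome=view) = 0.07 + 0.07 + 0.07 + 0.08 + 0.06 = 0.35.
P(Outcome=cart) = 0.01 + 0.06 + 0.06 + 0.03 + 0.01 = 0.17.
P(Outcome ∈ {view, cart}) = 0.35 + 0.17 = 0.52; P(Channel=direct, Outcome ∈ {view, cart}) = 0.08 + 0.03 = 0.11.
P(Channel=direct | Outcome ∈ {view, cart}) = 0.11/0.52 = 0.21154.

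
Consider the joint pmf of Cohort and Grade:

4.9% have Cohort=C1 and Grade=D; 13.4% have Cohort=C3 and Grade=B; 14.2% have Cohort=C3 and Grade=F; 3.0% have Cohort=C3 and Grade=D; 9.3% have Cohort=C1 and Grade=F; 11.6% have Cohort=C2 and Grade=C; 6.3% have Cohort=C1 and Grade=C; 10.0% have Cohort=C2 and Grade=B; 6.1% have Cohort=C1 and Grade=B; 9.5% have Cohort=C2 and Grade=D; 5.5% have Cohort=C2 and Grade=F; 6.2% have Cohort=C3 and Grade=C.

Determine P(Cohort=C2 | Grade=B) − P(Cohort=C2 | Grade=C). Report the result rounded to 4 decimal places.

P(Grade=B) = 0.061 + 0.100 + 0.134 = 0.295; P(Cohort=C2 | Grade=B) = 0.100/0.295 = 0.33898.
P(Grade=C) = 0.063 + 0.116 + 0.062 = 0.241; P(Cohort=C2 | Grade=C) = 0.116/0.241 = 0.48133.
Difference = -0.1423.

-0.1423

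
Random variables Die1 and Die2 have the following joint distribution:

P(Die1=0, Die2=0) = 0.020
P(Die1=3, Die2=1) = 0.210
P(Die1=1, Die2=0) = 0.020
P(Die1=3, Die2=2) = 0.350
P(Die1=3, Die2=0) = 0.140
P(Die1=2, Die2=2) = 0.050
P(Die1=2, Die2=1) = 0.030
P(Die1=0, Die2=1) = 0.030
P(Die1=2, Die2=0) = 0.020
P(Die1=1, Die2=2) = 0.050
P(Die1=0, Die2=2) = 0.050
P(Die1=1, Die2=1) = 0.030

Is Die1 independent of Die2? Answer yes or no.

yes

Every cell satisfies P(Die1,Die2) = P(Die1)·P(Die2). For instance P(Die1=3) = 0.700, P(Die2=1) = 0.300, and 0.700×0.300 = 0.210 matches the joint entry. So Die1 and Die2 are independent.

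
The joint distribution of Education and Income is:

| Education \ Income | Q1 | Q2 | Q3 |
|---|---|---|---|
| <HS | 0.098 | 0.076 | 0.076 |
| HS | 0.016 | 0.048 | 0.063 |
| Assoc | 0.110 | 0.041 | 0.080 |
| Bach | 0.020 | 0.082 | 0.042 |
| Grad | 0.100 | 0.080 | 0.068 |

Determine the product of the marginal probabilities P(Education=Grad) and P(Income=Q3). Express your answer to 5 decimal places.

P(Education=Grad) = 0.100 + 0.080 + 0.068 = 0.248.
P(Income=Q3) = 0.076 + 0.063 + 0.080 + 0.042 + 0.068 = 0.329.
Product: 0.248 × 0.329 = 0.08159.

0.08159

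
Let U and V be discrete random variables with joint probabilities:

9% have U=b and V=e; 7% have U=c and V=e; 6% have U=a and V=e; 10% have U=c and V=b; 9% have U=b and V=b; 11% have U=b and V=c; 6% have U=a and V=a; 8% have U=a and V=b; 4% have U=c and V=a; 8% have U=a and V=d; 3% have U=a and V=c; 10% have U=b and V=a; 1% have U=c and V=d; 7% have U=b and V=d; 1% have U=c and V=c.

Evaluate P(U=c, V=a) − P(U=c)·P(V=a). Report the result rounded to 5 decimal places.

-0.00600

P(U=c) = 0.04 + 0.10 + 0.01 + 0.01 + 0.07 = 0.23.
P(V=a) = 0.06 + 0.10 + 0.04 = 0.20.
P(U=c, V=a) − P(U=c)P(V=a) = 0.04 − 0.23×0.20 = -0.00600.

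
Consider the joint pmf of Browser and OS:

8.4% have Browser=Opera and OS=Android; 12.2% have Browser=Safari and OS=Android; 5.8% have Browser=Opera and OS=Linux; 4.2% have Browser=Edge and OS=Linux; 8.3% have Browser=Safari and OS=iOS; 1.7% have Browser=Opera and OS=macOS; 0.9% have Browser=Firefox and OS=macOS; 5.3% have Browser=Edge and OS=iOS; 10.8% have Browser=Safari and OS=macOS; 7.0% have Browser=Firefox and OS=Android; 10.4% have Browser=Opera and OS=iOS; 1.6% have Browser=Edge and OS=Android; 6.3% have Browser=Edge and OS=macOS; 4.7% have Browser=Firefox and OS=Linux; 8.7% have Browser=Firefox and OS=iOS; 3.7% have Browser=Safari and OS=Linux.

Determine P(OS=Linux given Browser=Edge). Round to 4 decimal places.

P(Browser=Edge) = 0.063 + 0.042 + 0.053 + 0.016 = 0.174.
P(OS=Linux | Browser=Edge) = 0.042/0.174 = 0.2414.

0.2414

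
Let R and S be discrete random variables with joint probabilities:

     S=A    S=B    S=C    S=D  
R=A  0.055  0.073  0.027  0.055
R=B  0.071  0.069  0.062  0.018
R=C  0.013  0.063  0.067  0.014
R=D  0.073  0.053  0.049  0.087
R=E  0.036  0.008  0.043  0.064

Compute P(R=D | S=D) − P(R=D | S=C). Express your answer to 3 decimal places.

P(S=D) = 0.055 + 0.018 + 0.014 + 0.087 + 0.064 = 0.238; P(R=D | S=D) = 0.087/0.238 = 0.3655.
P(S=C) = 0.027 + 0.062 + 0.067 + 0.049 + 0.043 = 0.248; P(R=D | S=C) = 0.049/0.248 = 0.1976.
Difference = 0.168.

0.168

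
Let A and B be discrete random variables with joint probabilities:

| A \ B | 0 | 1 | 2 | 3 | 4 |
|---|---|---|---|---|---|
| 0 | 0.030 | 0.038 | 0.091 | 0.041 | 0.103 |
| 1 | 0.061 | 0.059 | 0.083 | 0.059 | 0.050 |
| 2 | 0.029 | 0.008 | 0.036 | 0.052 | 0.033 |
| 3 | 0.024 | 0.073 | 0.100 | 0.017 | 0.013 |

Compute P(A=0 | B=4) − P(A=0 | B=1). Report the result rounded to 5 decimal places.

0.30410

P(B=4) = 0.103 + 0.050 + 0.033 + 0.013 = 0.199; P(A=0 | B=4) = 0.103/0.199 = 0.517588.
P(B=1) = 0.038 + 0.059 + 0.008 + 0.073 = 0.178; P(A=0 | B=1) = 0.038/0.178 = 0.213483.
Difference = 0.30410.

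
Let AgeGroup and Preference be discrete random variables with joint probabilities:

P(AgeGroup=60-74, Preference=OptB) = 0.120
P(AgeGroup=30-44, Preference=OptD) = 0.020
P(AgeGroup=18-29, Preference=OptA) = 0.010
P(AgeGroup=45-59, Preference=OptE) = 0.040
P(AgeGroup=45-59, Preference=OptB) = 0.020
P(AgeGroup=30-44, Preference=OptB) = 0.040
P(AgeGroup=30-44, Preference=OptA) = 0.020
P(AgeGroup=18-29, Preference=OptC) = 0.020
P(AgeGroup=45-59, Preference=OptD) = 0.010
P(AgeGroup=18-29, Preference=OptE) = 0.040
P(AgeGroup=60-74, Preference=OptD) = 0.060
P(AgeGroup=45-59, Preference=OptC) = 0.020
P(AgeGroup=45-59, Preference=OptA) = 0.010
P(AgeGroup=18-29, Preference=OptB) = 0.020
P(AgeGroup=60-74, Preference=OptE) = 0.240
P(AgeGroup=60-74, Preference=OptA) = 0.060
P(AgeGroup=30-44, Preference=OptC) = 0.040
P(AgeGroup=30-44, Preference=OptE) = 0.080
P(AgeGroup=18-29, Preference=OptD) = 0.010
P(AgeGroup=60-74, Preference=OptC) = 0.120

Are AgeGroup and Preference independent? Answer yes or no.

yes

Every cell satisfies P(AgeGroup,Preference) = P(AgeGroup)·P(Preference). For instance P(AgeGroup=30-44) = 0.200, P(Preference=OptA) = 0.100, and 0.200×0.100 = 0.020 matches the joint entry. So AgeGroup and Preference are independent.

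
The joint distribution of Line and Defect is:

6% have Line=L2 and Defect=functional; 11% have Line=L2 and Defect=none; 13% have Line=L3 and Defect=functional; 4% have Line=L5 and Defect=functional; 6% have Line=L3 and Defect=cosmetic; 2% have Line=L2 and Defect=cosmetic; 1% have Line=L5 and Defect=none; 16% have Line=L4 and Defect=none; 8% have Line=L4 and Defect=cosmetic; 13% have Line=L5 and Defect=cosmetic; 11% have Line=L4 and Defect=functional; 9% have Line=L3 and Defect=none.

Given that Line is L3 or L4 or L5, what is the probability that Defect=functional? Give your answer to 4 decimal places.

P(Line=L3) = 0.09 + 0.06 + 0.13 = 0.28.
P(Line=L4) = 0.16 + 0.08 + 0.11 = 0.35.
P(Line=L5) = 0.01 + 0.13 + 0.04 = 0.18.
P(Line ∈ {L3, L4, L5}) = 0.28 + 0.35 + 0.18 = 0.81; P(Defect=functional, Line ∈ {L3, L4, L5}) = 0.13 + 0.11 + 0.04 = 0.28.
P(Defect=functional | Line ∈ {L3, L4, L5}) = 0.28/0.81 = 0.3457.

0.3457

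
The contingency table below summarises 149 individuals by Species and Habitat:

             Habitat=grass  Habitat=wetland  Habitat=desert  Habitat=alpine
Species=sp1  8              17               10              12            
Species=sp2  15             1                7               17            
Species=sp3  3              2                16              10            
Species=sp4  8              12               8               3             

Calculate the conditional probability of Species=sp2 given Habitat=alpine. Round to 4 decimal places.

0.4048

Total with Habitat=alpine: 12 + 17 + 10 + 3 = 42.
P(Species=sp2 | Habitat=alpine) = 17/42 = 0.4048.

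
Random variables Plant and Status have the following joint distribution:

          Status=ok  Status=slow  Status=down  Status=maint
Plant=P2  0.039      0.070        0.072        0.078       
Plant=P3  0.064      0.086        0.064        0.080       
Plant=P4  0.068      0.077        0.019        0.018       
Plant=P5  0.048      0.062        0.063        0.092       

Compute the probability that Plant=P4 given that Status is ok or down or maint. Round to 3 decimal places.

0.149

P(Status=ok) = 0.039 + 0.064 + 0.068 + 0.048 = 0.219.
P(Status=down) = 0.072 + 0.064 + 0.019 + 0.063 = 0.218.
P(Status=maint) = 0.078 + 0.080 + 0.018 + 0.092 = 0.268.
P(Status ∈ {ok, down, maint}) = 0.219 + 0.218 + 0.268 = 0.705; P(Plant=P4, Status ∈ {ok, down, maint}) = 0.068 + 0.019 + 0.018 = 0.105.
P(Plant=P4 | Status ∈ {ok, down, maint}) = 0.105/0.705 = 0.149.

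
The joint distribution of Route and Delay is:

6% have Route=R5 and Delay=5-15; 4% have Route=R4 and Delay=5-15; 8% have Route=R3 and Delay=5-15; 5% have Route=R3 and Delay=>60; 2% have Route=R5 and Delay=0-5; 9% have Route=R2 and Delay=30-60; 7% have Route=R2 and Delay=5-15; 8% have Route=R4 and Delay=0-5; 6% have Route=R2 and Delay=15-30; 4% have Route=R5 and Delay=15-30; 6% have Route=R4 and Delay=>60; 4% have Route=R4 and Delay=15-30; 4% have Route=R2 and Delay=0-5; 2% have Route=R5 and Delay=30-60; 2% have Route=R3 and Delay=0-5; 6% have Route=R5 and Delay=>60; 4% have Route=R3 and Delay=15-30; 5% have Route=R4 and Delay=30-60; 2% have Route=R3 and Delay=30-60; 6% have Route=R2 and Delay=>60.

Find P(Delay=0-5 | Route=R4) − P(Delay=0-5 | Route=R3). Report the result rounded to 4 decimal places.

0.2011

P(Route=R4) = 0.08 + 0.04 + 0.04 + 0.05 + 0.06 = 0.27; P(Delay=0-5 | Route=R4) = 0.08/0.27 = 0.29630.
P(Route=R3) = 0.02 + 0.08 + 0.04 + 0.02 + 0.05 = 0.21; P(Delay=0-5 | Route=R3) = 0.02/0.21 = 0.09524.
Difference = 0.2011.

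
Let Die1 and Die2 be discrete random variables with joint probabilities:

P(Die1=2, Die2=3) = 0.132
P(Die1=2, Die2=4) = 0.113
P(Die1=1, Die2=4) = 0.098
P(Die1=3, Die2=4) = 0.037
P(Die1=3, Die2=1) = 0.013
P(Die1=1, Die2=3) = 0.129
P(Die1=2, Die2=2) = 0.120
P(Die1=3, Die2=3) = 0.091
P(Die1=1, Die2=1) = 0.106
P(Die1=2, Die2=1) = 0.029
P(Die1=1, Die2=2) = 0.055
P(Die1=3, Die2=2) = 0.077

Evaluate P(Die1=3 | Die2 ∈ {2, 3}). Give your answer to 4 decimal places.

P(Die2=2) = 0.055 + 0.120 + 0.077 = 0.252.
P(Die2=3) = 0.129 + 0.132 + 0.091 = 0.352.
P(Die2 ∈ {2, 3}) = 0.252 + 0.352 = 0.604; P(Die1=3, Die2 ∈ {2, 3}) = 0.077 + 0.091 = 0.168.
P(Die1=3 | Die2 ∈ {2, 3}) = 0.168/0.604 = 0.2781.

0.2781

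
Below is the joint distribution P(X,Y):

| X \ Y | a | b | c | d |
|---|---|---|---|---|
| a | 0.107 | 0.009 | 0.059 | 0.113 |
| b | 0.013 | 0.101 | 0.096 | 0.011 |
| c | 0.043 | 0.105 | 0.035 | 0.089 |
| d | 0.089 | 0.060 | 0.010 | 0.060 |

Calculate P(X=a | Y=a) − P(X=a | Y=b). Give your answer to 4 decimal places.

P(Y=a) = 0.107 + 0.013 + 0.043 + 0.089 = 0.252; P(X=a | Y=a) = 0.107/0.252 = 0.42460.
P(Y=b) = 0.009 + 0.101 + 0.105 + 0.060 = 0.275; P(X=a | Y=b) = 0.009/0.275 = 0.03273.
Difference = 0.3919.

0.3919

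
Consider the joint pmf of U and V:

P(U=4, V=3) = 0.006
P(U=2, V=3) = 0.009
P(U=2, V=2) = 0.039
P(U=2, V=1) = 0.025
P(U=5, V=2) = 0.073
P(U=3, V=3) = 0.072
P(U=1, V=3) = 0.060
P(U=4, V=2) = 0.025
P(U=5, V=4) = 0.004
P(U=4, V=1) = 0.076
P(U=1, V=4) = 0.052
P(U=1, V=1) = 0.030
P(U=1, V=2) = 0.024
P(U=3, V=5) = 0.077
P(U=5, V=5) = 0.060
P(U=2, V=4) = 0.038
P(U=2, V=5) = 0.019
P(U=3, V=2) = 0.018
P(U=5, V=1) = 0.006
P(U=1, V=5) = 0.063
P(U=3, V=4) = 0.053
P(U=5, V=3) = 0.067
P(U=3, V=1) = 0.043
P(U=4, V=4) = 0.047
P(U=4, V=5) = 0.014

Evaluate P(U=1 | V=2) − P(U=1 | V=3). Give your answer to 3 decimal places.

-0.146

P(V=2) = 0.024 + 0.039 + 0.018 + 0.025 + 0.073 = 0.179; P(U=1 | V=2) = 0.024/0.179 = 0.1341.
P(V=3) = 0.060 + 0.009 + 0.072 + 0.006 + 0.067 = 0.214; P(U=1 | V=3) = 0.060/0.214 = 0.2804.
Difference = -0.146.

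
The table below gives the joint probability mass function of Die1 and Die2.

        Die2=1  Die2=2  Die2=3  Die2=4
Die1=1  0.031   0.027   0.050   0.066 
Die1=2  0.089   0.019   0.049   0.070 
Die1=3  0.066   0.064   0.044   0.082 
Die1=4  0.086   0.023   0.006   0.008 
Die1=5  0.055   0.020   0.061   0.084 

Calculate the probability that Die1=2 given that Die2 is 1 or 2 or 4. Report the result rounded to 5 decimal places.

0.22532

P(Die2=1) = 0.031 + 0.089 + 0.066 + 0.086 + 0.055 = 0.327.
P(Die2=2) = 0.027 + 0.019 + 0.064 + 0.023 + 0.020 = 0.153.
P(Die2=4) = 0.066 + 0.070 + 0.082 + 0.008 + 0.084 = 0.310.
P(Die2 ∈ {1, 2, 4}) = 0.327 + 0.153 + 0.310 = 0.790; P(Die1=2, Die2 ∈ {1, 2, 4}) = 0.089 + 0.019 + 0.070 = 0.178.
P(Die1=2 | Die2 ∈ {1, 2, 4}) = 0.178/0.790 = 0.22532.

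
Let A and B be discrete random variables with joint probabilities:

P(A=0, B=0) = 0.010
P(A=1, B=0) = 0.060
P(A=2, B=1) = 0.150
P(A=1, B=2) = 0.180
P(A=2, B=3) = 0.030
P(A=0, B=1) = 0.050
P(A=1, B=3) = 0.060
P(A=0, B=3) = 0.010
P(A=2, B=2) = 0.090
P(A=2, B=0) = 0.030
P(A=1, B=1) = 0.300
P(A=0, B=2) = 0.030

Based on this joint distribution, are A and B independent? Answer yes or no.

yes

Every cell satisfies P(A,B) = P(A)·P(B). For instance P(A=0) = 0.100, P(B=2) = 0.300, and 0.100×0.300 = 0.030 matches the joint entry. So A and B are independent.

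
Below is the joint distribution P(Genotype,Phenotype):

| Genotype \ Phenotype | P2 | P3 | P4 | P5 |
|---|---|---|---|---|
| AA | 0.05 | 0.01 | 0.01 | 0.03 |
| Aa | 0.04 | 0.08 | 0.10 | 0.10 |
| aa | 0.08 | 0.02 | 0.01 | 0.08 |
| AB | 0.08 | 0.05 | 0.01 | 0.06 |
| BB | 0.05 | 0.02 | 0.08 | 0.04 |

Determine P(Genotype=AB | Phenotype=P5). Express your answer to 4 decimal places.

0.1935

P(Phenotype=P5) = 0.03 + 0.10 + 0.08 + 0.06 + 0.04 = 0.31.
P(Genotype=AB | Phenotype=P5) = 0.06/0.31 = 0.1935.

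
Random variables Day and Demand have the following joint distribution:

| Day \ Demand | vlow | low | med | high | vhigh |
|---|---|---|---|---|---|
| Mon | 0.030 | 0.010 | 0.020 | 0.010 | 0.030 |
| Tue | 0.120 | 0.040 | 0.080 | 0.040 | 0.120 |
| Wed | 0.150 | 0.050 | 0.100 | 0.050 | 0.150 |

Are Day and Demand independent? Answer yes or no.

yes

Every cell satisfies P(Day,Demand) = P(Day)·P(Demand). For instance P(Day=Mon) = 0.100, P(Demand=vhigh) = 0.300, and 0.100×0.300 = 0.030 matches the joint entry. So Day and Demand are independent.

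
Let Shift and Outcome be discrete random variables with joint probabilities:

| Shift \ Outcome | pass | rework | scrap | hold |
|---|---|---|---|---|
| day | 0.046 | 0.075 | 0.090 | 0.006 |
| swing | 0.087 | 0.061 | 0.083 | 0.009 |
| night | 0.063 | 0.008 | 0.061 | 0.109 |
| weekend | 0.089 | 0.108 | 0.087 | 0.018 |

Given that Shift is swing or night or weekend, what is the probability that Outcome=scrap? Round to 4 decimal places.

P(Shift=swing) = 0.087 + 0.061 + 0.083 + 0.009 = 0.240.
P(Shift=night) = 0.063 + 0.008 + 0.061 + 0.109 = 0.241.
P(Shift=weekend) = 0.089 + 0.108 + 0.087 + 0.018 = 0.302.
P(Shift ∈ {swing, night, weekend}) = 0.240 + 0.241 + 0.302 = 0.783; P(Outcome=scrap, Shift ∈ {swing, night, weekend}) = 0.083 + 0.061 + 0.087 = 0.231.
P(Outcome=scrap | Shift ∈ {swing, night, weekend}) = 0.231/0.783 = 0.2950.

0.2950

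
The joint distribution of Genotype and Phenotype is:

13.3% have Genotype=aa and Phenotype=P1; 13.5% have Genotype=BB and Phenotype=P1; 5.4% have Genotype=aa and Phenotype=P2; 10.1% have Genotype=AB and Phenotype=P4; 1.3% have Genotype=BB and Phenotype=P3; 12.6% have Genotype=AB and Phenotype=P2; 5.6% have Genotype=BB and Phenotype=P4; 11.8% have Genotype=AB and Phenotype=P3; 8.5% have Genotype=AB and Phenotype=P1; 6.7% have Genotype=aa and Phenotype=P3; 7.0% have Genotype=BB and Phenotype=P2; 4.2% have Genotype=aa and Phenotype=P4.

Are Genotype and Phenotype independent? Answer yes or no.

P(Genotype=AB) = 0.430 and P(Phenotype=P1) = 0.353, so their product is 0.15179, but P(Genotype=AB, Phenotype=P1) = 0.085. Since these differ, Genotype and Phenotype are not independent.

no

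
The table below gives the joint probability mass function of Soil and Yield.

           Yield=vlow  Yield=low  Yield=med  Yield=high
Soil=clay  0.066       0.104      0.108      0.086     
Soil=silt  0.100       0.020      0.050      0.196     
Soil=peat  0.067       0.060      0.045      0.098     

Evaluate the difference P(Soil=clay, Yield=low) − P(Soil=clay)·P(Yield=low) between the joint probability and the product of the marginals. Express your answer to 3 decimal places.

0.037

P(Soil=clay) = 0.066 + 0.104 + 0.108 + 0.086 = 0.364.
P(Yield=low) = 0.104 + 0.020 + 0.060 = 0.184.
P(Soil=clay, Yield=low) − P(Soil=clay)P(Yield=low) = 0.104 − 0.364×0.184 = 0.037.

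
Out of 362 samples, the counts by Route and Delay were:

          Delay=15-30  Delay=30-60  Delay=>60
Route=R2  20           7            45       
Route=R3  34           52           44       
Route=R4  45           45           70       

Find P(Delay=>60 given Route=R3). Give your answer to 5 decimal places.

0.33846

Total with Route=R3: 34 + 52 + 44 = 130.
P(Delay=>60 | Route=R3) = 44/130 = 0.33846.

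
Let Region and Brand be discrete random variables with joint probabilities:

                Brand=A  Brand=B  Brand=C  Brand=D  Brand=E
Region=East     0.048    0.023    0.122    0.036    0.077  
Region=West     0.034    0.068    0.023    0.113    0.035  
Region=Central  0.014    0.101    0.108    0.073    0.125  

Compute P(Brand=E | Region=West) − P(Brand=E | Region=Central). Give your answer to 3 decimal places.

P(Region=West) = 0.034 + 0.068 + 0.023 + 0.113 + 0.035 = 0.273; P(Brand=E | Region=West) = 0.035/0.273 = 0.1282.
P(Region=Central) = 0.014 + 0.101 + 0.108 + 0.073 + 0.125 = 0.421; P(Brand=E | Region=Central) = 0.125/0.421 = 0.2969.
Difference = -0.169.

-0.169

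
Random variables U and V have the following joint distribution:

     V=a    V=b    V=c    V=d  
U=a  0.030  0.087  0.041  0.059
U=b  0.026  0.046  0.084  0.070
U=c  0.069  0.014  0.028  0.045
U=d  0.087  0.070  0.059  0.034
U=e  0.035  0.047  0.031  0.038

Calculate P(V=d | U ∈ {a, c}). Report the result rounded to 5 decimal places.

0.27882

P(U=a) = 0.030 + 0.087 + 0.041 + 0.059 = 0.217.
P(U=c) = 0.069 + 0.014 + 0.028 + 0.045 = 0.156.
P(U ∈ {a, c}) = 0.217 + 0.156 = 0.373; P(V=d, U ∈ {a, c}) = 0.059 + 0.045 = 0.104.
P(V=d | U ∈ {a, c}) = 0.104/0.373 = 0.27882.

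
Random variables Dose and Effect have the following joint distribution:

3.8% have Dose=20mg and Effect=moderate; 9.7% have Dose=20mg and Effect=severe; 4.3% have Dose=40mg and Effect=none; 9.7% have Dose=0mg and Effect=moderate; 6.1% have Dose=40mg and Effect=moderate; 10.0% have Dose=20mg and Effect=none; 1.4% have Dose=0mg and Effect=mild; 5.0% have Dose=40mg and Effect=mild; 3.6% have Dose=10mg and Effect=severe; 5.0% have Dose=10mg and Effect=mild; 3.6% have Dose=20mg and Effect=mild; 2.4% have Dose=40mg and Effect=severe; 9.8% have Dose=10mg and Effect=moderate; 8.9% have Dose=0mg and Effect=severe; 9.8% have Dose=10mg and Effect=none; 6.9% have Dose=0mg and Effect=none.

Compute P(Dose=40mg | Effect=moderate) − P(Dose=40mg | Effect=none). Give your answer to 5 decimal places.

0.06877

P(Effect=moderate) = 0.097 + 0.098 + 0.038 + 0.061 = 0.294; P(Dose=40mg | Effect=moderate) = 0.061/0.294 = 0.207483.
P(Effect=none) = 0.069 + 0.098 + 0.100 + 0.043 = 0.310; P(Dose=40mg | Effect=none) = 0.043/0.310 = 0.138710.
Difference = 0.06877.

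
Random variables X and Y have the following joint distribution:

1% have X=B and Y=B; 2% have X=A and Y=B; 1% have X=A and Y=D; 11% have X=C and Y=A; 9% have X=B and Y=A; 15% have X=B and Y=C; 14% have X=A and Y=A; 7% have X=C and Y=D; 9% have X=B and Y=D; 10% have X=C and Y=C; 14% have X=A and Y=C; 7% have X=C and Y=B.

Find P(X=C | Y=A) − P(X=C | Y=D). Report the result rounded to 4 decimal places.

P(Y=A) = 0.14 + 0.09 + 0.11 = 0.34; P(X=C | Y=A) = 0.11/0.34 = 0.32353.
P(Y=D) = 0.01 + 0.09 + 0.07 = 0.17; P(X=C | Y=D) = 0.07/0.17 = 0.41176.
Difference = -0.0882.

-0.0882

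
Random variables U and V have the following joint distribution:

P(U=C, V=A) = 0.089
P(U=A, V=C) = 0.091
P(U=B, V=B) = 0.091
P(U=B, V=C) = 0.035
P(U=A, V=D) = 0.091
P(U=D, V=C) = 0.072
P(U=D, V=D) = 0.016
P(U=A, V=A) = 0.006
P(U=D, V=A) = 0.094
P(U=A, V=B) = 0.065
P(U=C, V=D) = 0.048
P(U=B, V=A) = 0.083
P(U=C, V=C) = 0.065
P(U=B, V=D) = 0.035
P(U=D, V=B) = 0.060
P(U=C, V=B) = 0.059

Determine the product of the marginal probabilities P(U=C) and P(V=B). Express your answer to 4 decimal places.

P(U=C) = 0.089 + 0.059 + 0.065 + 0.048 = 0.261.
P(V=B) = 0.065 + 0.091 + 0.059 + 0.060 = 0.275.
Product: 0.261 × 0.275 = 0.0718.

0.0718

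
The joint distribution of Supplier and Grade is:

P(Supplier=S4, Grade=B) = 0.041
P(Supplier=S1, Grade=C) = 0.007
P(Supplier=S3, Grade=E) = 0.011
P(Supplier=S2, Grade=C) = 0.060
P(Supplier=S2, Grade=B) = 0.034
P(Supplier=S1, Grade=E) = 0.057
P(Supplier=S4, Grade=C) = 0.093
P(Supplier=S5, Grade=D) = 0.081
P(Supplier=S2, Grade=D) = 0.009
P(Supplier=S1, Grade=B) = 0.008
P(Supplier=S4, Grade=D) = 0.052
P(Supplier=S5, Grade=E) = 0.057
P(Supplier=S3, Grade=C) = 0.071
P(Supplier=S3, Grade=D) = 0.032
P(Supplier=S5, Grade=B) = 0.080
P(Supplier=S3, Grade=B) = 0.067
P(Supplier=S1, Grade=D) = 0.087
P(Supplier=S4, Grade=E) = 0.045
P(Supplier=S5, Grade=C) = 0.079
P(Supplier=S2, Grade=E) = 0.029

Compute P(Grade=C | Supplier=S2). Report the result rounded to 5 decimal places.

0.45455

P(Supplier=S2) = 0.034 + 0.060 + 0.009 + 0.029 = 0.132.
P(Grade=C | Supplier=S2) = 0.060/0.132 = 0.45455.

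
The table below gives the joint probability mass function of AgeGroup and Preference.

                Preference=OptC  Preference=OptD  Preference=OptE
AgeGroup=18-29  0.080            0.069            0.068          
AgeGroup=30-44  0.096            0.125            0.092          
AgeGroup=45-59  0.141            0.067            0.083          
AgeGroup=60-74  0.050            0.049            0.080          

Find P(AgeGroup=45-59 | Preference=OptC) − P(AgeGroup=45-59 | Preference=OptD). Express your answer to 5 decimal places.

0.16807

P(Preference=OptC) = 0.080 + 0.096 + 0.141 + 0.050 = 0.367; P(AgeGroup=45-59 | Preference=OptC) = 0.141/0.367 = 0.384196.
P(Preference=OptD) = 0.069 + 0.125 + 0.067 + 0.049 = 0.310; P(AgeGroup=45-59 | Preference=OptD) = 0.067/0.310 = 0.216129.
Difference = 0.16807.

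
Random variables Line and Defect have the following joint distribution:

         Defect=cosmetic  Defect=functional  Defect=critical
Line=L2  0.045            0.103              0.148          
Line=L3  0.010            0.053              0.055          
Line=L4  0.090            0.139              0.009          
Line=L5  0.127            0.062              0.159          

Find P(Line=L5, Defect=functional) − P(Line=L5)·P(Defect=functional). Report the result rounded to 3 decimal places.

-0.062

P(Line=L5) = 0.127 + 0.062 + 0.159 = 0.348.
P(Defect=functional) = 0.103 + 0.053 + 0.139 + 0.062 = 0.357.
P(Line=L5, Defect=functional) − P(Line=L5)P(Defect=functional) = 0.062 − 0.348×0.357 = -0.062.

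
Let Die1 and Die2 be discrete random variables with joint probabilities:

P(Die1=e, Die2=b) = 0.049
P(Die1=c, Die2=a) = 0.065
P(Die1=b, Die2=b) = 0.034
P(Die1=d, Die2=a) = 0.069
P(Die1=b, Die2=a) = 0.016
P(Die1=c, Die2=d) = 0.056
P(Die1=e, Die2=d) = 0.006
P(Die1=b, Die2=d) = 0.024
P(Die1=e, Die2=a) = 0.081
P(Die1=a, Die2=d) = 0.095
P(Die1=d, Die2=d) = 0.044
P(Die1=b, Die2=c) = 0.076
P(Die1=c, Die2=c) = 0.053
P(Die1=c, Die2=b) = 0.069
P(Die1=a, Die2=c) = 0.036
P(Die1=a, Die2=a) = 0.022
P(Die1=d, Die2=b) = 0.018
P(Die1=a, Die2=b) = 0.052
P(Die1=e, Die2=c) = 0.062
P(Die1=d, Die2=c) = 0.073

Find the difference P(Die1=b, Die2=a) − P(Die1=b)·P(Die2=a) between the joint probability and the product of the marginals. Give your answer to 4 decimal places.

-0.0220

P(Die1=b) = 0.016 + 0.034 + 0.076 + 0.024 = 0.150.
P(Die2=a) = 0.022 + 0.016 + 0.065 + 0.069 + 0.081 = 0.253.
P(Die1=b, Die2=a) − P(Die1=b)P(Die2=a) = 0.016 − 0.150×0.253 = -0.0220.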